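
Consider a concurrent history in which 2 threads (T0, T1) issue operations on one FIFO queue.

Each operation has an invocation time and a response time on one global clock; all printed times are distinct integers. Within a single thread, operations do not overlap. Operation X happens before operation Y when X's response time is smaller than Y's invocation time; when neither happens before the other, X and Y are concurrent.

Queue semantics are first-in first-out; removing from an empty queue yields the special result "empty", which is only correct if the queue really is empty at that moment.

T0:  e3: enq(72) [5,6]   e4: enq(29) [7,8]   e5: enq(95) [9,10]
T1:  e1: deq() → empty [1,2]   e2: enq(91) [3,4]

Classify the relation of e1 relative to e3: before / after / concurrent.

before

e1 spans [1,2], e3 spans [5,6]
resp(e1)=2 < inv(e3)=5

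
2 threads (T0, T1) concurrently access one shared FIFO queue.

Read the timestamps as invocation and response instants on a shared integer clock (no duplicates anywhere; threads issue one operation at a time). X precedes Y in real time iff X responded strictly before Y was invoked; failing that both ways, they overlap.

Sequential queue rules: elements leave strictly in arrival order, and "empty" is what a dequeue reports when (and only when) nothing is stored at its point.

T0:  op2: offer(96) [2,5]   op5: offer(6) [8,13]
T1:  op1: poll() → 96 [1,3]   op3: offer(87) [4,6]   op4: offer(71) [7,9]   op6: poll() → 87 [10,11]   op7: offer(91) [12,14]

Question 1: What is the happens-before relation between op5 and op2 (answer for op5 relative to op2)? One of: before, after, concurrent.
after

op5 spans [8,13], op2 spans [2,5]
resp(op2)=5 < inv(op5)=8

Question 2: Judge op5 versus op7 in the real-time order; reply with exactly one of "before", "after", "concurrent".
concurrent

op5 spans [8,13], op7 spans [12,14]
the intervals overlap in both directions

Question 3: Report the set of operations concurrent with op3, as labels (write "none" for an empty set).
op2

concurrent with op3 ([4,6]): every op whose interval crosses 4..6
op1 [1,3]: before
op2 [2,5]: concurrent
op4 [7,9]: after
op5 [8,13]: after
op6 [10,11]: after
op7 [12,14]: after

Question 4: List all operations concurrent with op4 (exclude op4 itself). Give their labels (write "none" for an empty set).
op5

op4 spans [7,9]: anything still running between times 7 and 9 counts as concurrent
op1 [1,3]: before
op2 [2,5]: before
op3 [4,6]: before
op5 [8,13]: concurrent
op6 [10,11]: after
op7 [12,14]: after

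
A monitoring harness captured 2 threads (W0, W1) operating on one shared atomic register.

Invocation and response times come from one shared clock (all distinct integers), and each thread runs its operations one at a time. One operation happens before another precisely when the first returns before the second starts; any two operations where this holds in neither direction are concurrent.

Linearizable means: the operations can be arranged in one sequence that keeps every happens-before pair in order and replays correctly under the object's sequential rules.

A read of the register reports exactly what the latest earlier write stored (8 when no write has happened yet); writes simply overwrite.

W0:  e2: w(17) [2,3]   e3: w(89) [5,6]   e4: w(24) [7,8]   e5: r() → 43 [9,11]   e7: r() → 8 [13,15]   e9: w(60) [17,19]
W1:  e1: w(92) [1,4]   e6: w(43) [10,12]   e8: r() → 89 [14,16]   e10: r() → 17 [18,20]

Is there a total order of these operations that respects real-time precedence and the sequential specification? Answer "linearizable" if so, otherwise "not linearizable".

not linearizable

the violation lands at event 15, e7's response at time 15: events 1..14 linearize, events 1..15 do not
the 7 completed operations admit 4 real-time orders; each fails the atomic register replay
include/drop combinations of the 1 pending operation (e8) were all tried; none helps
take e1, e2, e3, e4, e5, e6, e7 (pending dropped): step 5 already fails, because e5 r() → 43 cannot occur there
take e1, e2, e3, e4, e6, e5, e7 (pending dropped): step 7 already fails, because e7 r() → 8 cannot occur there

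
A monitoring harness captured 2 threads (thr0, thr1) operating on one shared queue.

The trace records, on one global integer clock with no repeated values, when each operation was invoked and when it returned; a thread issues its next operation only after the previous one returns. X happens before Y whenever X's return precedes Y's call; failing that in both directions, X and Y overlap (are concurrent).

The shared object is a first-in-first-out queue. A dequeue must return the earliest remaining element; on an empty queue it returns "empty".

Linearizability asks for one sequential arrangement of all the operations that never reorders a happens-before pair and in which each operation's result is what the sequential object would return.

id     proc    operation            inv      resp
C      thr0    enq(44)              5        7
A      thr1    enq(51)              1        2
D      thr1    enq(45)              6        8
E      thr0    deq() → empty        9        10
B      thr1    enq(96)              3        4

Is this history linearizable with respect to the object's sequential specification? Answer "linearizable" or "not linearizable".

already the first 10 events (up to E's response at time 10) admit no linearization; the first 9 still do
real-time-consistent orders of the 5 completed operations: 2 — all fail the queue replay
for example A, B, C, D, E fails at step 5: E deq() → empty is not legal there
for example A, B, D, C, E fails at step 5: E deq() → empty is not legal there

not linearizable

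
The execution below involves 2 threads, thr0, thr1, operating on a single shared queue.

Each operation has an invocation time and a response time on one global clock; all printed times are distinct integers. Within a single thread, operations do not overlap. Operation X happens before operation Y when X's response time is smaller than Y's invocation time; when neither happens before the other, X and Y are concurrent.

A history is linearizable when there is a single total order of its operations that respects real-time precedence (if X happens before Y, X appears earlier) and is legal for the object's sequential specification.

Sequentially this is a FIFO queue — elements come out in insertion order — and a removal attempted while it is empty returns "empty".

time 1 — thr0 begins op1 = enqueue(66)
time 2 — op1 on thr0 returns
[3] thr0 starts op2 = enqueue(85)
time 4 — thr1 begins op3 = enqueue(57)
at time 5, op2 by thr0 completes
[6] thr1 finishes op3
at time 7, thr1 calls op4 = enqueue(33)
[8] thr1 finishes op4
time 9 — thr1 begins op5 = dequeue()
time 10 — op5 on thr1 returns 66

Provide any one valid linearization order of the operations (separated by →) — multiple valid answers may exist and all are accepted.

op1 → op2 → op3 → op4 → op5

after step 1 (op1 enqueue(66)): queue <66>
after step 2 (op2 enqueue(85)): queue <66,85>
after step 3 (op3 enqueue(57)): queue <66,85,57>
after step 4 (op4 enqueue(33)): queue <66,85,57,33>
after step 5 (op5 dequeue() → 66): queue <85,57,33>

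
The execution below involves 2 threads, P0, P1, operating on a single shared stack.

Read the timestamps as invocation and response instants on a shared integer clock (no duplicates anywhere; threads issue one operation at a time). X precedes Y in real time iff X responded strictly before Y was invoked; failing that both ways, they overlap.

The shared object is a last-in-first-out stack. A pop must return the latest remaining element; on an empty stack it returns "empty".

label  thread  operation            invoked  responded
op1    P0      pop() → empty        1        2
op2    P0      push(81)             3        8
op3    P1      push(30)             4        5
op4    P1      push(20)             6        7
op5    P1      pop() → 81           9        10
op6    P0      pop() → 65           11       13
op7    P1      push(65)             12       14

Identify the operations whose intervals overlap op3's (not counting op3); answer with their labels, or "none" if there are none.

op2

op3 spans [4,5]; an op avoiding the whole window 4..5 is ordered, any other is concurrent
op1 [1,2]: before
op2 [3,8]: concurrent
op4 [6,7]: after
op5 [9,10]: after
op6 [11,13]: after
op7 [12,14]: after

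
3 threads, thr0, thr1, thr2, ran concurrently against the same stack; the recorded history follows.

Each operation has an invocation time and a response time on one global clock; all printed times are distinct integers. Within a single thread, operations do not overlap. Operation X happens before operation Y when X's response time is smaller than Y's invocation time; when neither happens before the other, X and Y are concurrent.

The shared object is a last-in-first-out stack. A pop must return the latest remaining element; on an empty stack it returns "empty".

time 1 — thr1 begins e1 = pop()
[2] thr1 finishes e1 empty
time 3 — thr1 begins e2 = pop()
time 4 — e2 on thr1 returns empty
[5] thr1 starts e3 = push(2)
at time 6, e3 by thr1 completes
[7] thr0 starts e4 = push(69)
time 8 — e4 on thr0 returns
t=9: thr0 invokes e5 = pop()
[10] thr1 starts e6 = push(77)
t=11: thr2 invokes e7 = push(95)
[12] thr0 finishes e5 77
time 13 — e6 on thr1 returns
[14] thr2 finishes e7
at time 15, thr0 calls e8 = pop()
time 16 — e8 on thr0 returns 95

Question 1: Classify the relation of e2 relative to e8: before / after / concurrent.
before

e2 spans [3,4], e8 spans [15,16]
resp(e2)=4 < inv(e8)=15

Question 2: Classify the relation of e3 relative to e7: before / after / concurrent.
before

e3 spans [5,6], e7 spans [11,14]
resp(e3)=6 < inv(e7)=11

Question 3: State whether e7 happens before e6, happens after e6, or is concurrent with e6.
concurrent

e7 spans [11,14], e6 spans [10,13]
the intervals overlap in both directions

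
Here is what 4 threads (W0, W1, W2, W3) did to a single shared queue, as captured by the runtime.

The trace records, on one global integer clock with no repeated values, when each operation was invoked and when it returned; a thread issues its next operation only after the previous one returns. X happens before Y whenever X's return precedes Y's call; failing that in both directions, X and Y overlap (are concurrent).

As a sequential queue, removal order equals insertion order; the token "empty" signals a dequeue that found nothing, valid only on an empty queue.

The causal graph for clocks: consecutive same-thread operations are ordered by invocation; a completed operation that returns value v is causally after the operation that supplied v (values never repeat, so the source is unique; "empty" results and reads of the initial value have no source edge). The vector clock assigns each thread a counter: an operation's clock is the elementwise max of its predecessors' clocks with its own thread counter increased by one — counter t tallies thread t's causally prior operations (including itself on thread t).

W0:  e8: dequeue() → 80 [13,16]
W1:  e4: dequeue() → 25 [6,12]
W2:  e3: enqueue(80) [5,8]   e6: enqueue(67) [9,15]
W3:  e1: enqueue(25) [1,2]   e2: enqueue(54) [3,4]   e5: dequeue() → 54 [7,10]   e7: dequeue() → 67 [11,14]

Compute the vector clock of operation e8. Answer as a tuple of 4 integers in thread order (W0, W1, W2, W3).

(1, 0, 1, 0)

no predecessors for e1 (invoked 1): W3 increments from zero → (0, 0, 0, 1)
no predecessors for e3 (invoked 5): W2 increments from zero → (0, 0, 1, 0)
merge at e2 (invoked 3): VC(e1)=(0, 0, 0, 1), own-thread bump on W3 → (0, 0, 0, 2)
merge at e6 (invoked 9): VC(e3)=(0, 0, 1, 0), own-thread bump on W2 → (0, 0, 2, 0)
merge at e4 (invoked 6): VC(e1)=(0, 0, 0, 1), own-thread bump on W1 → (0, 1, 0, 1)
merge at e8 (invoked 13): VC(e3)=(0, 0, 1, 0), own-thread bump on W0 → (1, 0, 1, 0)
merge at e5 (invoked 7): VC(e2)=(0, 0, 0, 2), own-thread bump on W3 → (0, 0, 0, 3)
merge at e7 (invoked 11): VC(e5)=(0, 0, 0, 3), VC(e6)=(0, 0, 2, 0), own-thread bump on W3 → (0, 0, 2, 4)
target: VC(e8) = (1, 0, 1, 0)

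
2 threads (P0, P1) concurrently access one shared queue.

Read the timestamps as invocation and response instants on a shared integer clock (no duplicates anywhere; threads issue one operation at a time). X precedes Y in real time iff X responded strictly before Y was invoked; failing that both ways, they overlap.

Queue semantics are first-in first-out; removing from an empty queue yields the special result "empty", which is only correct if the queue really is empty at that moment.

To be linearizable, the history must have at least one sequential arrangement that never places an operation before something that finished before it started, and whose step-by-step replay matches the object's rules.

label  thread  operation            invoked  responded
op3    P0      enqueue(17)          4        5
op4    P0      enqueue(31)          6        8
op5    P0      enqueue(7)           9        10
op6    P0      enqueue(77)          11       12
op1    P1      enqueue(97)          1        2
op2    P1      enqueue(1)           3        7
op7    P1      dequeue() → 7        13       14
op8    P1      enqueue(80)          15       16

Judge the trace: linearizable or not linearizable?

not linearizable

already the first 14 events (up to op7's response at time 14) admit no linearization; the first 13 still do
all 3 real-time-respecting orders fail — 7 completed queue operations, no legal replay
one such order, op1, op2, op3, op4, op5, op6, op7, breaks at step 7 where op7 dequeue() → 7 is illegal
one such order, op1, op3, op2, op4, op5, op6, op7, breaks at step 7 where op7 dequeue() → 7 is illegal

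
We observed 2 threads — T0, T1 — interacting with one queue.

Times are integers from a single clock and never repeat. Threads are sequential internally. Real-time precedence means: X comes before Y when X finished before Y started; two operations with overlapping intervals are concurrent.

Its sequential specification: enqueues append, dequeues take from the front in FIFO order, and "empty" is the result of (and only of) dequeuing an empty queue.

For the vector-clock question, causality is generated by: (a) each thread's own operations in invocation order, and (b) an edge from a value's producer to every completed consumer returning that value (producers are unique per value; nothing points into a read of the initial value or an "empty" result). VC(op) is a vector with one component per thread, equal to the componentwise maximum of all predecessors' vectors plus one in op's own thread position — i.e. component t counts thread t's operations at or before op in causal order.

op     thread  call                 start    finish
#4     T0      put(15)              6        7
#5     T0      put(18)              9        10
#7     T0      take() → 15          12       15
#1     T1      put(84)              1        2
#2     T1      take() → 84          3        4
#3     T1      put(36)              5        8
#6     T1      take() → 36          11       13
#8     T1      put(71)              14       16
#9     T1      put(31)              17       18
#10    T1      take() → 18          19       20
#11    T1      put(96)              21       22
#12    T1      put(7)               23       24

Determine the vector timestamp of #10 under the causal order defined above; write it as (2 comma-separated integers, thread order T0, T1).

no predecessors for #1 (invoked 1): T1 increments from zero → (0, 1)
no predecessors for #4 (invoked 6): T0 increments from zero → (1, 0)
invoked at 3, #2 merges VC(#1)=(0, 1) and bumps T1's slot → (0, 2)
invoked at 9, #5 merges VC(#4)=(1, 0) and bumps T0's slot → (2, 0)
invoked at 5, #3 merges VC(#2)=(0, 2) and bumps T1's slot → (0, 3)
invoked at 12, #7 merges VC(#4)=(1, 0), VC(#5)=(2, 0) and bumps T0's slot → (3, 0)
invoked at 11, #6 merges VC(#3)=(0, 3) and bumps T1's slot → (0, 4)
invoked at 14, #8 merges VC(#6)=(0, 4) and bumps T1's slot → (0, 5)
invoked at 17, #9 merges VC(#8)=(0, 5) and bumps T1's slot → (0, 6)
invoked at 19, #10 merges VC(#5)=(2, 0), VC(#9)=(0, 6) and bumps T1's slot → (2, 7)
invoked at 21, #11 merges VC(#10)=(2, 7) and bumps T1's slot → (2, 8)
invoked at 23, #12 merges VC(#11)=(2, 8) and bumps T1's slot → (2, 9)
target: VC(#10) = (2, 7)

(2, 7)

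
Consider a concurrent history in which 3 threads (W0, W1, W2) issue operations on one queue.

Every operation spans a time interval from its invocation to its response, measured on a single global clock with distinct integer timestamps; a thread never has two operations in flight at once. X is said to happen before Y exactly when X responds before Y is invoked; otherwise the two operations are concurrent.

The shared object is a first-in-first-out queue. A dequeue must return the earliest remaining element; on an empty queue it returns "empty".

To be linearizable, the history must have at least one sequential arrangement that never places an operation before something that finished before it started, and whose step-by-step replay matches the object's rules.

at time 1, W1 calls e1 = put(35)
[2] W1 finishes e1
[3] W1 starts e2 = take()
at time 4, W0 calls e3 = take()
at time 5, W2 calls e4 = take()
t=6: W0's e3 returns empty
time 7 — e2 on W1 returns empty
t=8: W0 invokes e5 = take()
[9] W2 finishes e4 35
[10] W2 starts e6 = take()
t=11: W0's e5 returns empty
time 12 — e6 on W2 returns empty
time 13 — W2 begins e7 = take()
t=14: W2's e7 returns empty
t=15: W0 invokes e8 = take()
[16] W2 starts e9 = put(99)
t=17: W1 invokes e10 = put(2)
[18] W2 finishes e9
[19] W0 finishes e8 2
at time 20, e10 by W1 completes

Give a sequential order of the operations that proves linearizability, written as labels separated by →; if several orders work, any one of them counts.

1. e1 put(35), leaving queue <35>
2. e4 take() → 35, leaving queue <>
3. e2 take() → empty, leaving queue <>
4. e3 take() → empty, leaving queue <>
5. e5 take() → empty, leaving queue <>
6. e6 take() → empty, leaving queue <>
7. e7 take() → empty, leaving queue <>
8. e10 put(2), leaving queue <2>
9. e8 take() → 2, leaving queue <>
10. e9 put(99), leaving queue <99>

e1 → e4 → e2 → e3 → e5 → e6 → e7 → e10 → e8 → e9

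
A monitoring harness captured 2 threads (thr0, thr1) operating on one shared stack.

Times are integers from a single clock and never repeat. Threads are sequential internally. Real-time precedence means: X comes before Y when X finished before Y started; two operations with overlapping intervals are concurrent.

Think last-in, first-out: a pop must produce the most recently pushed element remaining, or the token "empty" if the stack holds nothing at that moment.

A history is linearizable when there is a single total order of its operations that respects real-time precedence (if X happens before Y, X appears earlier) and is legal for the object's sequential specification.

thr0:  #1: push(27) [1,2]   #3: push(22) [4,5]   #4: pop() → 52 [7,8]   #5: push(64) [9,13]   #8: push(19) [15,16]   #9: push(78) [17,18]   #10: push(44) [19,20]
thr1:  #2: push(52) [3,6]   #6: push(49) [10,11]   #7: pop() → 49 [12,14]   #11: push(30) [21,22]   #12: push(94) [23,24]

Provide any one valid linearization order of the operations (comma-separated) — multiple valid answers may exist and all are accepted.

step 1: #1 push(27) — stack <27>
step 2: #3 push(22) — stack <27,22>
step 3: #2 push(52) — stack <27,22,52>
step 4: #4 pop() → 52 — stack <27,22>
step 5: #5 push(64) — stack <27,22,64>
step 6: #6 push(49) — stack <27,22,64,49>
step 7: #7 pop() → 49 — stack <27,22,64>
step 8: #8 push(19) — stack <27,22,64,19>
step 9: #9 push(78) — stack <27,22,64,19,78>
step 10: #10 push(44) — stack <27,22,64,19,78,44>
step 11: #11 push(30) — stack <27,22,64,19,78,44,30>
step 12: #12 push(94) — stack <27,22,64,19,78,44,30,94>

#1, #3, #2, #4, #5, #6, #7, #8, #9, #10, #11, #12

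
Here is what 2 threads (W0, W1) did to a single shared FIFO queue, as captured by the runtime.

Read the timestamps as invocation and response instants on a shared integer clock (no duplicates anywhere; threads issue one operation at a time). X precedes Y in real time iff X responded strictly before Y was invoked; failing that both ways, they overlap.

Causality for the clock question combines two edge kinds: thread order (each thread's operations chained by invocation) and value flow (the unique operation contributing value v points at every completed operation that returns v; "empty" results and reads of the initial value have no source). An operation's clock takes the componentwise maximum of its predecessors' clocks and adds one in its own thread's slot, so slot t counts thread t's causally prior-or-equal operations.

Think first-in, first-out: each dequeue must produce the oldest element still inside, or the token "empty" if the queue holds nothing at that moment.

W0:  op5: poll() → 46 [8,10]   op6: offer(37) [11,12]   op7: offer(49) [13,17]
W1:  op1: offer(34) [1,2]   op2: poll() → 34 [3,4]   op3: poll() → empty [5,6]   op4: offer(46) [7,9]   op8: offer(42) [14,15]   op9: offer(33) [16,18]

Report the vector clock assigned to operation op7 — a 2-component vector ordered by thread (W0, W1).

no predecessors for op1 (invoked 1): W1 increments from zero → (0, 1)
op2 (invocation 3): componentwise max over VC(op1)=(0, 1), +1 at W1, giving (0, 2)
op3 (invocation 5): componentwise max over VC(op2)=(0, 2), +1 at W1, giving (0, 3)
op4 (invocation 7): componentwise max over VC(op3)=(0, 3), +1 at W1, giving (0, 4)
op8 (invocation 14): componentwise max over VC(op4)=(0, 4), +1 at W1, giving (0, 5)
op5 (invocation 8): componentwise max over VC(op4)=(0, 4), +1 at W0, giving (1, 4)
op9 (invocation 16): componentwise max over VC(op8)=(0, 5), +1 at W1, giving (0, 6)
op6 (invocation 11): componentwise max over VC(op5)=(1, 4), +1 at W0, giving (2, 4)
op7 (invocation 13): componentwise max over VC(op6)=(2, 4), +1 at W0, giving (3, 4)
target: VC(op7) = (3, 4)

(3, 4)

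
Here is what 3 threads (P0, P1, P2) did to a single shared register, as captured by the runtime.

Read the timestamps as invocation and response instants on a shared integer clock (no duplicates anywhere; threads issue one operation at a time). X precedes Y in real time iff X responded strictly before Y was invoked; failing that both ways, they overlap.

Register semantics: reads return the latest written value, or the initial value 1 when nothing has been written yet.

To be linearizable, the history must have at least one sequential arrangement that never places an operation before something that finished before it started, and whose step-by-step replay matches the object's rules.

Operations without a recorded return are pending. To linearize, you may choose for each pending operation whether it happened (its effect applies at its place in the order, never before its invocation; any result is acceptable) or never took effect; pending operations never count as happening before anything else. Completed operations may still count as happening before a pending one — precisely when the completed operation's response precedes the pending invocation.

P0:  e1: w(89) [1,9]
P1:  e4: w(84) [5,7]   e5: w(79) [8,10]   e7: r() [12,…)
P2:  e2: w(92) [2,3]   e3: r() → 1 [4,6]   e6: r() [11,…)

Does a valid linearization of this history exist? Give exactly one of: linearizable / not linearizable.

already the first 6 events (up to e3's response at time 6) admit no linearization; the first 5 still do
the completed operations (2 total) allow one real-time order; the register replay rejects it
include/drop combinations of the 2 pending operations (e1, e4) were all tried; none helps
sample order e2, e3 (pending dropped) stalls at step 2 — e3 r() → 1 has no legal effect

not linearizable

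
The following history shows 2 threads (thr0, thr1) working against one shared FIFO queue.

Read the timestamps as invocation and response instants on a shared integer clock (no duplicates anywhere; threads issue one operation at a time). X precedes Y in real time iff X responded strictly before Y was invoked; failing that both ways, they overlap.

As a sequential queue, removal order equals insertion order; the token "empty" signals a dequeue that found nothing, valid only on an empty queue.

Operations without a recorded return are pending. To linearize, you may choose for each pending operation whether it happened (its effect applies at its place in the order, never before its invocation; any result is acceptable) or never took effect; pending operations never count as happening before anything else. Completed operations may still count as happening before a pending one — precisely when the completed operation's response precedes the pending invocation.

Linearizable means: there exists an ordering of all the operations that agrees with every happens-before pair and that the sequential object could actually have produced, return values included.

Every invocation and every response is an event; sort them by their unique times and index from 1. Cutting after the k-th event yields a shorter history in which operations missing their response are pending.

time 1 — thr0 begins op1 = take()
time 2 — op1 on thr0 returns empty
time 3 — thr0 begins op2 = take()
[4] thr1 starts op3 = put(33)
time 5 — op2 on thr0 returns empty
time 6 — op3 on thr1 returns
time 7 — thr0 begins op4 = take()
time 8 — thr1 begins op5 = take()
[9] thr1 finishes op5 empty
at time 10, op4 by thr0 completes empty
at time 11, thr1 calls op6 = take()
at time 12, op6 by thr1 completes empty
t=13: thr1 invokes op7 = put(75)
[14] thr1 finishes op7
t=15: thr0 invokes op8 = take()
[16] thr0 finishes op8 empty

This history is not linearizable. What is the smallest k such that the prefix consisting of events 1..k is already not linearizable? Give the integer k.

events 1..9 are linearizable; a witness order is op1, op2, op3, op4, op5:
1. op1 take() → empty, leaving queue <>
2. op2 take() → empty, leaving queue <>
3. op3 put(33), leaving queue <33>
4. op4 take() (pending, included), leaving queue <>
5. op5 take() → empty, leaving queue <>
at event 10 (op4's time-10 response) nothing linearizes any more
e.g. op1, op2, op3, op4, op5: illegal at step 4, since op4 take() → empty cannot apply there
e.g. op1, op2, op3, op5, op4: illegal at step 4, since op5 take() → empty cannot apply there

10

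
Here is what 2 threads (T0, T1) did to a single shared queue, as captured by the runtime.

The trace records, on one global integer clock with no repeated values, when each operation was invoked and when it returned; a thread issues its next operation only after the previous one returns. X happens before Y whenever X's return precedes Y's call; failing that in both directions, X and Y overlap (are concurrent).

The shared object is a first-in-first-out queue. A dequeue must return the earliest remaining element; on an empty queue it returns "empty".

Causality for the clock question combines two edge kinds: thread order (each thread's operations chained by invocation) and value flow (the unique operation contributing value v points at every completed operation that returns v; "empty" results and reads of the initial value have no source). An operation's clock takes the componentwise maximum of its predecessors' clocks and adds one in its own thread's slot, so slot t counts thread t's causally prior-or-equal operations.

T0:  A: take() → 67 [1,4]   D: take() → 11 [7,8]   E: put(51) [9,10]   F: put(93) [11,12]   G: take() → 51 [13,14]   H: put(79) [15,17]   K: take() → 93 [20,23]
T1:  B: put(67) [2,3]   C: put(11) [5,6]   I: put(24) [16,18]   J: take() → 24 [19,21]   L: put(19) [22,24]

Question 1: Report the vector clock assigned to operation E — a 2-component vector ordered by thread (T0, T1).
(3, 2)

VC(B, invoked at 2): no causal predecessors; +1 on T1 → (0, 1)
from VC(B)=(0, 1), C (invoked 5) maxes components and bumps T1 → (0, 2)
from VC(B)=(0, 1), A (invoked 1) maxes components and bumps T0 → (1, 1)
from VC(C)=(0, 2), I (invoked 16) maxes components and bumps T1 → (0, 3)
from VC(I)=(0, 3), J (invoked 19) maxes components and bumps T1 → (0, 4)
from VC(A)=(1, 1), VC(C)=(0, 2), D (invoked 7) maxes components and bumps T0 → (2, 2)
from VC(J)=(0, 4), L (invoked 22) maxes components and bumps T1 → (0, 5)
from VC(D)=(2, 2), E (invoked 9) maxes components and bumps T0 → (3, 2)
from VC(E)=(3, 2), F (invoked 11) maxes components and bumps T0 → (4, 2)
from VC(E)=(3, 2), VC(F)=(4, 2), G (invoked 13) maxes components and bumps T0 → (5, 2)
from VC(G)=(5, 2), H (invoked 15) maxes components and bumps T0 → (6, 2)
from VC(F)=(4, 2), VC(H)=(6, 2), K (invoked 20) maxes components and bumps T0 → (7, 2)
target: VC(E) = (3, 2)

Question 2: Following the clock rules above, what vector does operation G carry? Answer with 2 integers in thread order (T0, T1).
(5, 2)

root op B, invoked 2: fresh clock plus T1's own tick → (0, 1)
VC(C, invoked at 5): max of VC(B)=(0, 1), then +1 on thread T1 → (0, 2)
VC(A, invoked at 1): max of VC(B)=(0, 1), then +1 on thread T0 → (1, 1)
VC(I, invoked at 16): max of VC(C)=(0, 2), then +1 on thread T1 → (0, 3)
VC(J, invoked at 19): max of VC(I)=(0, 3), then +1 on thread T1 → (0, 4)
VC(D, invoked at 7): max of VC(A)=(1, 1), VC(C)=(0, 2), then +1 on thread T0 → (2, 2)
VC(L, invoked at 22): max of VC(J)=(0, 4), then +1 on thread T1 → (0, 5)
VC(E, invoked at 9): max of VC(D)=(2, 2), then +1 on thread T0 → (3, 2)
VC(F, invoked at 11): max of VC(E)=(3, 2), then +1 on thread T0 → (4, 2)
VC(G, invoked at 13): max of VC(E)=(3, 2), VC(F)=(4, 2), then +1 on thread T0 → (5, 2)
VC(H, invoked at 15): max of VC(G)=(5, 2), then +1 on thread T0 → (6, 2)
VC(K, invoked at 20): max of VC(F)=(4, 2), VC(H)=(6, 2), then +1 on thread T0 → (7, 2)
target: VC(G) = (5, 2)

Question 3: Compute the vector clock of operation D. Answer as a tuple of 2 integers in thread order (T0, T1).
(2, 2)

B, invoked 2, has no incoming edges; only T1's bump applies → (0, 1)
invoked at 5, C merges VC(B)=(0, 1) and bumps T1's slot → (0, 2)
invoked at 1, A merges VC(B)=(0, 1) and bumps T0's slot → (1, 1)
invoked at 16, I merges VC(C)=(0, 2) and bumps T1's slot → (0, 3)
invoked at 19, J merges VC(I)=(0, 3) and bumps T1's slot → (0, 4)
invoked at 7, D merges VC(A)=(1, 1), VC(C)=(0, 2) and bumps T0's slot → (2, 2)
invoked at 22, L merges VC(J)=(0, 4) and bumps T1's slot → (0, 5)
invoked at 9, E merges VC(D)=(2, 2) and bumps T0's slot → (3, 2)
invoked at 11, F merges VC(E)=(3, 2) and bumps T0's slot → (4, 2)
invoked at 13, G merges VC(E)=(3, 2), VC(F)=(4, 2) and bumps T0's slot → (5, 2)
invoked at 15, H merges VC(G)=(5, 2) and bumps T0's slot → (6, 2)
invoked at 20, K merges VC(F)=(4, 2), VC(H)=(6, 2) and bumps T0's slot → (7, 2)
target: VC(D) = (2, 2)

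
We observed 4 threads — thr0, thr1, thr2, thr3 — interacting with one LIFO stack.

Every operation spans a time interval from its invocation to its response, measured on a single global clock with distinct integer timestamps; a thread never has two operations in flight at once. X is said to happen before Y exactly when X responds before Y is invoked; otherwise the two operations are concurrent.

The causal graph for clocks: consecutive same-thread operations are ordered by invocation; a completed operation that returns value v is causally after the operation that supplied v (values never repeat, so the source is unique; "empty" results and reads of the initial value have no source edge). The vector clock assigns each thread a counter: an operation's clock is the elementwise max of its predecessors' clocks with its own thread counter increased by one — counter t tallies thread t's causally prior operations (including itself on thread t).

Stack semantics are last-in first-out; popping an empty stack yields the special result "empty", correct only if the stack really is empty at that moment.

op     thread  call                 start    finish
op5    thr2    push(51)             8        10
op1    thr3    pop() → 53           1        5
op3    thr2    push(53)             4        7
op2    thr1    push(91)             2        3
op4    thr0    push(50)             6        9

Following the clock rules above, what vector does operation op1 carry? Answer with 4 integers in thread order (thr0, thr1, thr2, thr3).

VC(op3, invoked at 4): no causal predecessors; +1 on thr2 → (0, 0, 1, 0)
VC(op2, invoked at 2): no causal predecessors; +1 on thr1 → (0, 1, 0, 0)
VC(op4, invoked at 6): no causal predecessors; +1 on thr0 → (1, 0, 0, 0)
from VC(op3)=(0, 0, 1, 0), op1 (invoked 1) maxes components and bumps thr3 → (0, 0, 1, 1)
from VC(op3)=(0, 0, 1, 0), op5 (invoked 8) maxes components and bumps thr2 → (0, 0, 2, 0)
target: VC(op1) = (0, 0, 1, 1)

(0, 0, 1, 1)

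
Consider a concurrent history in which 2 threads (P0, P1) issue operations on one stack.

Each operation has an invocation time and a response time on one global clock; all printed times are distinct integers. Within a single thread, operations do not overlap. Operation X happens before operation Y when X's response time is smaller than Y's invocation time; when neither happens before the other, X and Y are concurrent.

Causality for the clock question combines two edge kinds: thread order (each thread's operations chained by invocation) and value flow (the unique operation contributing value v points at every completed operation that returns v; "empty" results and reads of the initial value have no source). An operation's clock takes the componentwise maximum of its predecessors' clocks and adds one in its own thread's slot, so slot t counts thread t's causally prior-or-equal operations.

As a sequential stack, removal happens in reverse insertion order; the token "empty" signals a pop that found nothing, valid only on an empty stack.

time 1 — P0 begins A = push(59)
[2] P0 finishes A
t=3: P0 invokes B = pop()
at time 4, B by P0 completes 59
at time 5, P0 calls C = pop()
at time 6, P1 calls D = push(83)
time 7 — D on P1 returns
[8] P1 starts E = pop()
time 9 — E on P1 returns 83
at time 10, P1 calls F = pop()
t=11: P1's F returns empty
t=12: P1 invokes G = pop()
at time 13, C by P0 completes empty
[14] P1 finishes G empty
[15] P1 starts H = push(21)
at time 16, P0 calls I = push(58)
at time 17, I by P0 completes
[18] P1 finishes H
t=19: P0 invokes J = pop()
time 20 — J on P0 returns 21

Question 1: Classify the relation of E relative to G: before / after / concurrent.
before

E spans [8,9], G spans [12,14]
resp(E)=9 < inv(G)=12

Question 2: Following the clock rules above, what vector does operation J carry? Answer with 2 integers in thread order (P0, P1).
(5, 5)

D (invocation 6): nothing precedes it; P1's component alone gives (0, 1)
A (invocation 1): nothing precedes it; P0's component alone gives (1, 0)
E, invoked 8, takes VC(D)=(0, 1) under max, adds 1 for P1 → (0, 2)
B, invoked 3, takes VC(A)=(1, 0) under max, adds 1 for P0 → (2, 0)
F, invoked 10, takes VC(E)=(0, 2) under max, adds 1 for P1 → (0, 3)
C, invoked 5, takes VC(B)=(2, 0) under max, adds 1 for P0 → (3, 0)
G, invoked 12, takes VC(F)=(0, 3) under max, adds 1 for P1 → (0, 4)
I, invoked 16, takes VC(C)=(3, 0) under max, adds 1 for P0 → (4, 0)
H, invoked 15, takes VC(G)=(0, 4) under max, adds 1 for P1 → (0, 5)
J, invoked 19, takes VC(H)=(0, 5), VC(I)=(4, 0) under max, adds 1 for P0 → (5, 5)
target: VC(J) = (5, 5)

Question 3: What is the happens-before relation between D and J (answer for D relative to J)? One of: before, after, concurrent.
before

D spans [6,7], J spans [19,20]
resp(D)=7 < inv(J)=19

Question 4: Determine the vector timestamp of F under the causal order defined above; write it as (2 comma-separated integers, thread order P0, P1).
(0, 3)

D, invoked 6, has no incoming edges; only P1's bump applies → (0, 1)
A, invoked 1, has no incoming edges; only P0's bump applies → (1, 0)
from VC(D)=(0, 1), E (invoked 8) maxes components and bumps P1 → (0, 2)
from VC(A)=(1, 0), B (invoked 3) maxes components and bumps P0 → (2, 0)
from VC(E)=(0, 2), F (invoked 10) maxes components and bumps P1 → (0, 3)
from VC(B)=(2, 0), C (invoked 5) maxes components and bumps P0 → (3, 0)
from VC(F)=(0, 3), G (invoked 12) maxes components and bumps P1 → (0, 4)
from VC(C)=(3, 0), I (invoked 16) maxes components and bumps P0 → (4, 0)
from VC(G)=(0, 4), H (invoked 15) maxes components and bumps P1 → (0, 5)
from VC(H)=(0, 5), VC(I)=(4, 0), J (invoked 19) maxes components and bumps P0 → (5, 5)
target: VC(F) = (0, 3)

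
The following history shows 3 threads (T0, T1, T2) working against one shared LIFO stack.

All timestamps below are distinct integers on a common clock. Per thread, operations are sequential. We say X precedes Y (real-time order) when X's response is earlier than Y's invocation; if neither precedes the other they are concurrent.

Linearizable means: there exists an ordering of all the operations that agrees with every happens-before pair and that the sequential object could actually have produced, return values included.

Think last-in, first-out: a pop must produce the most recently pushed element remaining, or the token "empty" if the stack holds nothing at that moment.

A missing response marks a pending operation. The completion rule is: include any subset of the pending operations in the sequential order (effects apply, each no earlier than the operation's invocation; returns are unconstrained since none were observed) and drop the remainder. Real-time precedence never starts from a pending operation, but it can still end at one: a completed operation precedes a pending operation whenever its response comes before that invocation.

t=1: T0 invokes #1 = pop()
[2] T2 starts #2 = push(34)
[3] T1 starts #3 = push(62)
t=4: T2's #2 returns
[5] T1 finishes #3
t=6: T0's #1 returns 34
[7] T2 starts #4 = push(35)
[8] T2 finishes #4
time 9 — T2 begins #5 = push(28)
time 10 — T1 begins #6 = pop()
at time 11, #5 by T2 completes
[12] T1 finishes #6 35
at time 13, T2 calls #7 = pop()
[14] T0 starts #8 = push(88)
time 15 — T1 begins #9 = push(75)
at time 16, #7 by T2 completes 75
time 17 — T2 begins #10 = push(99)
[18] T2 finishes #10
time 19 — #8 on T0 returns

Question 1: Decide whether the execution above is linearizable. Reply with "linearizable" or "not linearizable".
one valid linearization: #2, #1, #3, #4, #6, #5, #8, #9, #7, #10
after step 1 (#2 push(34)): stack <34>
after step 2 (#1 pop() → 34): stack <>
after step 3 (#3 push(62)): stack <62>
after step 4 (#4 push(35)): stack <62,35>
after step 5 (#6 pop() → 35): stack <62>
after step 6 (#5 push(28)): stack <62,28>
after step 7 (#8 push(88)): stack <62,28,88>
after step 8 (#9 push(75) (pending, included)): stack <62,28,88,75>
after step 9 (#7 pop() → 75): stack <62,28,88>
after step 10 (#10 push(99)): stack <62,28,88,99>

linearizable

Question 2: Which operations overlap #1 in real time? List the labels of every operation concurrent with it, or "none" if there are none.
#1 spans [1,6]; an op avoiding the whole window 1..6 is ordered, any other is concurrent
#2 [2,4]: concurrent
#3 [3,5]: concurrent
#4 [7,8]: after
#5 [9,11]: after
#6 [10,12]: after
#7 [13,16]: after
#8 [14,19]: after
#9 [15,…): after
#10 [17,18]: after

#2, #3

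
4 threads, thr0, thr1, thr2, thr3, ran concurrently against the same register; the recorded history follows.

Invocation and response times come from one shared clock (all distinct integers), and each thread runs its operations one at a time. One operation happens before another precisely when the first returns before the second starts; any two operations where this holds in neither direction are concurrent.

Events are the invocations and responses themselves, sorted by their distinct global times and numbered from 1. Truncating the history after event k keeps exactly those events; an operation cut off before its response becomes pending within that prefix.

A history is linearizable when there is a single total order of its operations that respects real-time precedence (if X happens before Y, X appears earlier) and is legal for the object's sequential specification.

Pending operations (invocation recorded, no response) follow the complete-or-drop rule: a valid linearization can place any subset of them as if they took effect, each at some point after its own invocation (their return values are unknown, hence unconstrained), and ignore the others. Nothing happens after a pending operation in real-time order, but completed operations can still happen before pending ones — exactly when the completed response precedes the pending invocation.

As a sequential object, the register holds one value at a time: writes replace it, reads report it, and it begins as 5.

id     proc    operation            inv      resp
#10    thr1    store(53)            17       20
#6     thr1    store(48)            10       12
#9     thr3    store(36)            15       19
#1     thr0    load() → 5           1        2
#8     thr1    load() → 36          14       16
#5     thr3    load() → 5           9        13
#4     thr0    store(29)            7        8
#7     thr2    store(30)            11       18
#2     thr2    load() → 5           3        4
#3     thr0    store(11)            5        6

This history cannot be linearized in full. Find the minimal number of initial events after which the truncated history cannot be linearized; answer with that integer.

events 1..12 are still linearizable — one witness is #1, #2, #3, #4, #5, #6:
step 1: #1 load() → 5 — value 5
step 2: #2 load() → 5 — value 5
step 3: #3 store(11) — value 11
step 4: #4 store(29) — value 29
step 5: #5 load() (pending, included) — value 29
step 6: #6 store(48) — value 48
include event 13 — #5 responding at 13 — and every candidate order breaks
no completion choice of the 1 pending operation (#7) rescues it — every subset was tried
for example #1, #2, #3, #4, #5, #6 (pending dropped) fails at step 5: #5 load() → 5 is not legal there
for example #1, #2, #3, #4, #6, #5 (pending dropped) fails at step 6: #5 load() → 5 is not legal there

13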